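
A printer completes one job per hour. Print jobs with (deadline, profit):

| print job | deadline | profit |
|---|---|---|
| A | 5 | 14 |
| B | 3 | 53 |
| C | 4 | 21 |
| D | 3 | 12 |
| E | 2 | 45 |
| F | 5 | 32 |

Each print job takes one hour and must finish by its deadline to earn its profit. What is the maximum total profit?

165

By profit: B(d3,53), E(d2,45), F(d5,32), C(d4,21), A(d5,14), D(d3,12)
B→slot 3; E→slot 2; F→slot 5; C→slot 4; A→slot 1; D skipped.
Profit = 14 + 45 + 53 + 21 + 32 = 165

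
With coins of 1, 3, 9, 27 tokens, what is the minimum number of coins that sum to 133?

9

Use the largest denomination that fits, subtract, and repeat.
133 − 4×27→25 − 2×9→7 − 2×3→1 − 1×1→0
Total coins = 4 + 2 + 2 + 1 = 9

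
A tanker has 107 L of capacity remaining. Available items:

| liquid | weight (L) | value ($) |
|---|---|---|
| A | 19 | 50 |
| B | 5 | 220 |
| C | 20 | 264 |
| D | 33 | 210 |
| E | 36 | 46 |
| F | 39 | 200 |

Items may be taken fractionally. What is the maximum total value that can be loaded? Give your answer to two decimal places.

920.32

Order: B (220/5=44.00) > C (264/20=13.20) > D (210/33=6.36) > F (200/39=5.13) > A (50/19=2.63) > E (46/36=1.28)
Fill: take B (5 @ 220) → take C (20 @ 264) → take D (33 @ 210) → take F (39 @ 200) → take 10/19 of A → 26.32; 107/107 used.
Total value = 920.32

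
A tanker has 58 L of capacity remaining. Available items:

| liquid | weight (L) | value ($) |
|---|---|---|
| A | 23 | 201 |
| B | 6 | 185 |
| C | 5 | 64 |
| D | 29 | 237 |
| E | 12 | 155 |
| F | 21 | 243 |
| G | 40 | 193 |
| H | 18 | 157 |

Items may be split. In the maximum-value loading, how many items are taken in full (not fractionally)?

4

Greedy by value/weight ratio, highest first.
Ratios (sorted): B 30.83, E 12.92, C 12.80, F 11.57, A 8.74, H 8.72, D 8.17, G 4.83
take B (6 @ 185); take E (12 @ 155); take C (5 @ 64); take F (21 @ 243); take 14/23 of A → 122.35. Capacity used 58/58.
4 item(s) taken whole; one partial (take 14/23 of A).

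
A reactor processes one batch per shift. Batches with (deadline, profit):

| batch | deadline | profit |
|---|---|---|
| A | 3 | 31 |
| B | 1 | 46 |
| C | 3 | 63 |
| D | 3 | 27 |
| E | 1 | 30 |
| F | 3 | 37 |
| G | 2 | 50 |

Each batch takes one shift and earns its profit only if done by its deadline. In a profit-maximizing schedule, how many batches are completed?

3

Sort by profit descending; place each in the latest free slot ≤ its deadline.
By profit: C(d3,63), G(d2,50), B(d1,46), F(d3,37), A(d3,31), E(d1,30), D(d3,27)
C→slot 3; G→slot 2; B→slot 1; F skipped; A skipped; E skipped; D skipped.
3 of 7 scheduled.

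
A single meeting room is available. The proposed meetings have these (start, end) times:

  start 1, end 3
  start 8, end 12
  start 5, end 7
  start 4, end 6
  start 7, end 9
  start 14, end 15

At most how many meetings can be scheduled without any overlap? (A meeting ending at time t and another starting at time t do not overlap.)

Sort by end time and greedily take each interval whose start is ≥ the last chosen end.
Sorted by end: (1,3)  (4,6)  (5,7)  (7,9)  (8,12)  (14,15)
take (1,3); take (4,6); skip (5,7); take (7,9); take (14,15).
Selected 4 meetings.

4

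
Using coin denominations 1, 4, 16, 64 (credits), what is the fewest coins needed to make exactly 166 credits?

Greedy: take as many of the largest coin as possible, then repeat with the remainder.
166 = 2×64 + 2×16 + 1×4 + 2×1
Total coins = 2 + 2 + 1 + 2 = 7

7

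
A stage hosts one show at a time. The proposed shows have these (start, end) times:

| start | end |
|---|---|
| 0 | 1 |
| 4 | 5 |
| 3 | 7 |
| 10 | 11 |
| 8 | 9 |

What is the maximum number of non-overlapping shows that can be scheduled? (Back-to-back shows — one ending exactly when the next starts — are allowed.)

Sort by end time and greedily take each interval whose start is ≥ the last chosen end.
By end time: (0,1), (4,5), (3,7), (8,9), (10,11).
Pick (0,1); next start ≥ 1 → (4,5); next start ≥ 5 → (8,9); next start ≥ 9 → (10,11).
Selected 4 shows.

4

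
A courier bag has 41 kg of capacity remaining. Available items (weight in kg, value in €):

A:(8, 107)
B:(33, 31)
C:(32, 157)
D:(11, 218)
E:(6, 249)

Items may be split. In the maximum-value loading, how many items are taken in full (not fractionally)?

3

Greedy by value/weight ratio, highest first.
Order: E (249/6=41.50) > D (218/11=19.82) > A (107/8=13.38) > C (157/32=4.91) > B (31/33=0.94)
Fill: take E (6 @ 249) → take D (11 @ 218) → take A (8 @ 107) → take 16/32 of C → 78.50; 41/41 used.
3 item(s) taken whole; one partial (take 16/32 of C).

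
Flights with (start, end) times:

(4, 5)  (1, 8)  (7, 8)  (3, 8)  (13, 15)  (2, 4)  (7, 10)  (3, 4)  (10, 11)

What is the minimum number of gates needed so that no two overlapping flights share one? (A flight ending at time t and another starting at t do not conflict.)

Count concurrent intervals with a sweep; the peak is the room count.
Events (time:±→running): 1:+→1 2:+→2 3:+→3 3:+→4 … peak 4.

4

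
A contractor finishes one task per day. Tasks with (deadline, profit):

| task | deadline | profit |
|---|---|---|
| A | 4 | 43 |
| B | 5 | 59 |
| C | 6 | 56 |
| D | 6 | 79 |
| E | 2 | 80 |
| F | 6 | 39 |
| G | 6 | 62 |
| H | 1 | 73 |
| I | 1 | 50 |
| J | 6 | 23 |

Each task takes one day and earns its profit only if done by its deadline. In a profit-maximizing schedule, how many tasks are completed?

Sort by profit descending; place each in the latest free slot ≤ its deadline.
By profit: E(d2,80), D(d6,79), H(d1,73), G(d6,62), B(d5,59), C(d6,56), I(d1,50), A(d4,43), F(d6,39), J(d6,23)
E→slot 2; D→slot 6; H→slot 1; G→slot 5; B→slot 4; C→slot 3; I skipped; A skipped; F skipped; J skipped.
6 of 10 scheduled.

6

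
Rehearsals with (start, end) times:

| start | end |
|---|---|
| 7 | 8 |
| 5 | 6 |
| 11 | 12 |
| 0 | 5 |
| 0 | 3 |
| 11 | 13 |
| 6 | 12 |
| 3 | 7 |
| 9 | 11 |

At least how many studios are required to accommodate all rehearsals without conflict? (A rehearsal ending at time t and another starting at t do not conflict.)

starts: [0, 0, 3, 5, 6, 7, 9, 11, 11]
ends:   [3, 5, 6, 7, 8, 11, 12, 12, 13]
s0→1 s0→2 e3→1 s3→2 e5→1 s5→2 e6→1 s6→2 e7→1 s7→2 e8→1 s9→2 e11→1 s11→2 s11→3  — peak 3.

3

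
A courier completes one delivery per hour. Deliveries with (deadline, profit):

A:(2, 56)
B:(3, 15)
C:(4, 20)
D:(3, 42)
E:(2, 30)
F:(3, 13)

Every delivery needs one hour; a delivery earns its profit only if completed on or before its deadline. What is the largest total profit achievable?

Take jobs in profit order; each goes to the latest open slot no later than its deadline.
By profit: A(d2,56), D(d3,42), E(d2,30), C(d4,20), B(d3,15), F(d3,13)
A→slot 2; D→slot 3; E→slot 1; C→slot 4; B skipped; F skipped.
Profit = 30 + 56 + 42 + 20 = 148

148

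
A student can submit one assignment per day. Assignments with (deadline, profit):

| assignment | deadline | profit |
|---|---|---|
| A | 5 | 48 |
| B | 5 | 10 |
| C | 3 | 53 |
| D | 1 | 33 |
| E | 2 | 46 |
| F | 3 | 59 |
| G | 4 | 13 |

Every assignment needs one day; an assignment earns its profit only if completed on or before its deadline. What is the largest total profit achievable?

Take jobs in profit order; each goes to the latest open slot no later than its deadline.
Profit order: F=59 C=53 A=48 E=46 D=33 G=13 B=10
Assign: F→slot 3, C→slot 2, A→slot 5, E→slot 1, D skipped, G→slot 4, B skipped.
Slots: [1:E] [2:C] [3:F] [4:G] [5:A]
Profit = 46 + 53 + 59 + 13 + 48 = 219

219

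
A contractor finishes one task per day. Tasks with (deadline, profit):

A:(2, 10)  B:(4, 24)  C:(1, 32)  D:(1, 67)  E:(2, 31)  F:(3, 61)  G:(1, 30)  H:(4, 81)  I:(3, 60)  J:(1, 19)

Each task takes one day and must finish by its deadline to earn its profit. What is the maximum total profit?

269

Take jobs in profit order; each goes to the latest open slot no later than its deadline.
By profit: H(d4,81), D(d1,67), F(d3,61), I(d3,60), C(d1,32), E(d2,31), G(d1,30), B(d4,24), J(d1,19), A(d2,10)
H→slot 4; D→slot 1; F→slot 3; I→slot 2; C skipped; E skipped; G skipped; B skipped; J skipped; A skipped.
Profit = 67 + 60 + 61 + 81 = 269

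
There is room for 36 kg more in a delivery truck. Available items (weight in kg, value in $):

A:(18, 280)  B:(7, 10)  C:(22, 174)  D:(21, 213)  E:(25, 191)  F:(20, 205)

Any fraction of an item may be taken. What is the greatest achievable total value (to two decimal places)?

464.50

Greedy by value/weight ratio, highest first.
Order: A (280/18=15.56) > F (205/20=10.25) > D (213/21=10.14) > C (174/22=7.91) > E (191/25=7.64) > B (10/7=1.43)
Fill: take A (18 @ 280) → take 18/20 of F → 184.50; 36/36 used.
Total value = 464.50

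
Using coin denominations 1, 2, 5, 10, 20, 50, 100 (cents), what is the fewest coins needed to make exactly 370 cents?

5

Use the largest denomination that fits, subtract, and repeat.
370 = 3×100 + 1×50 + 1×20
Total coins = 3 + 1 + 1 = 5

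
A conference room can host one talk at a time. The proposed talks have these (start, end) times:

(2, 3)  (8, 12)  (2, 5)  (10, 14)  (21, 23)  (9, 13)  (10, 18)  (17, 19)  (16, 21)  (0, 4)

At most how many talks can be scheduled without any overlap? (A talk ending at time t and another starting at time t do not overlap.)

Sort by end time and greedily take each interval whose start is ≥ the last chosen end.
By end time: (2,3), (0,4), (2,5), (8,12), (9,13), (10,14), (10,18), (17,19), (16,21), (21,23).
Pick (2,3); next start ≥ 3 → (8,12); next start ≥ 12 → (17,19); next start ≥ 19 → (21,23).
Selected 4 talks.

4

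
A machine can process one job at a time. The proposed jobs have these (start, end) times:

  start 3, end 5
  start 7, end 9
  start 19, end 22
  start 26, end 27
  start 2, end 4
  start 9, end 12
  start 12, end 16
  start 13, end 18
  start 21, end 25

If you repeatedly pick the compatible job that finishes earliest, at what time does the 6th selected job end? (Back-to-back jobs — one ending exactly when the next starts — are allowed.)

27

Sorted by end: (2,4)  (3,5)  (7,9)  (9,12)  (12,16)  (13,18)  (19,22)  (21,25)  (26,27)
take (2,4); skip (3,5); take (7,9); take (9,12); take (12,16); skip (13,18); take (19,22); skip (21,25); take (26,27).
Selected: (2,4) (7,9) (9,12) (12,16) (19,22) (26,27)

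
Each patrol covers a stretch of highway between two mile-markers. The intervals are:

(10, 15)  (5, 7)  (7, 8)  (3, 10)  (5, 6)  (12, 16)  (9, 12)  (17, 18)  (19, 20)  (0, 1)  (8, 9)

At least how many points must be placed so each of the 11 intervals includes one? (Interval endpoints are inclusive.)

6

Sort by right endpoint; whenever an interval is uncovered, place a point at its right end.
Sorted: [0,1] [5,6] [5,7] [7,8] [8,9] [3,10] [9,12] [10,15] [12,16] [17,18] [19,20]
{[0,1]} hit by 1; {[5,6],[5,7]} hit by 6; {[7,8],[8,9],[3,10]} hit by 8; {[9,12],[10,15],[12,16]} hit by 12; {[17,18]} hit by 18; {[19,20]} hit by 20.
Points: 1, 6, 8, 12, 18, 20 (6 total).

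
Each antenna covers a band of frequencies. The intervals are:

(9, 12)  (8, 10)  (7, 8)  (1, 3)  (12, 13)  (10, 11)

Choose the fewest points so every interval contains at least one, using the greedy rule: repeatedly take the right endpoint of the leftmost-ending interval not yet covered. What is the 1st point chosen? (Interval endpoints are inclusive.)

Sort by right endpoint; whenever an interval is uncovered, place a point at its right end.
Sorted: [1,3] [7,8] [8,10] [10,11] [9,12] [12,13]
{[1,3]} hit by 3; {[7,8],[8,10]} hit by 8; {[10,11],[9,12]} hit by 11; {[12,13]} hit by 13.
Points: 3, 8, 11, 13 (4 total).

3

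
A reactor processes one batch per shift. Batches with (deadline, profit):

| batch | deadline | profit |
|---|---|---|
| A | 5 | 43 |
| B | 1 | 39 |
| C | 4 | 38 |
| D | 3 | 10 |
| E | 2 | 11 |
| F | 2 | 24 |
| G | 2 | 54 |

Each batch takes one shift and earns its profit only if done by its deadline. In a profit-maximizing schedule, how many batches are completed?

5

Take jobs in profit order; each goes to the latest open slot no later than its deadline.
Profit order: G=54 A=43 B=39 C=38 F=24 E=11 D=10
Assign: G→slot 2, A→slot 5, B→slot 1, C→slot 4, F skipped, E skipped, D→slot 3.
Slots: [1:B] [2:G] [3:D] [4:C] [5:A]
5 of 7 scheduled.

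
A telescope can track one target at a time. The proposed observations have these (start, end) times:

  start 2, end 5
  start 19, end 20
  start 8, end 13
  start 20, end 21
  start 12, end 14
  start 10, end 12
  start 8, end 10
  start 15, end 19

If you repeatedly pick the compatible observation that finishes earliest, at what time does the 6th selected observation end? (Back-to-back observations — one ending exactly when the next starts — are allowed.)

20

By end time: (2,5), (8,10), (10,12), (8,13), (12,14), (15,19), (19,20), (20,21).
Pick (2,5); next start ≥ 5 → (8,10); next start ≥ 10 → (10,12); next start ≥ 12 → (12,14); next start ≥ 14 → (15,19); next start ≥ 19 → (19,20); next start ≥ 20 → (20,21).
Selected: (2,5) (8,10) (10,12) (12,14) (15,19) (19,20) (20,21)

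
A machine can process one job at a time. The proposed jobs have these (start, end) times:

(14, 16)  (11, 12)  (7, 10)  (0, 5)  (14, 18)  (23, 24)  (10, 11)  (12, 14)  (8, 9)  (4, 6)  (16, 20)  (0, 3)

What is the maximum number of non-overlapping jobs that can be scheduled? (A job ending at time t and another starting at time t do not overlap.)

Greedy by earliest finish: after sorting by end time, pick each interval compatible with the last pick.
Sorted by end: (0,3)  (0,5)  (4,6)  (8,9)  (7,10)  (10,11)  (11,12)  (12,14)  (14,16)  (14,18)  (16,20)  (23,24)
take (0,3); take (4,6); take (8,9); skip (7,10); take (10,11); take (11,12); take (12,14); take (14,16); take (16,20); take (23,24).
Selected 9 jobs.

9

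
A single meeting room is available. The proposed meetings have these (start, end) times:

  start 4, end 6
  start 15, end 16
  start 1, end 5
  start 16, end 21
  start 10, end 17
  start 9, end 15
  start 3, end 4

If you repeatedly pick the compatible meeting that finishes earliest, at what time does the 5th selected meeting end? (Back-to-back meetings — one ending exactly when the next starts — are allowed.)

21

Order by finish time; keep every interval that doesn't clash with the previous kept one.
Sorted by end: (3,4)  (1,5)  (4,6)  (9,15)  (15,16)  (10,17)  (16,21)
take (3,4); skip (1,5); take (4,6); take (9,15); take (15,16); take (16,21).
Selected: (3,4) (4,6) (9,15) (15,16) (16,21)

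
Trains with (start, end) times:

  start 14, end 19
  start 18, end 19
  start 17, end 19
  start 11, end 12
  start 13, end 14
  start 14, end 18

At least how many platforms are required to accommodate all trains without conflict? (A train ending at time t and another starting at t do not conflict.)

Count concurrent intervals with a sweep; the peak is the room count.
Events (time:±→running): 11:+→1 12:-→0 13:+→1 14:-→0 14:+→1 14:+→2 17:+→3 … peak 3.

3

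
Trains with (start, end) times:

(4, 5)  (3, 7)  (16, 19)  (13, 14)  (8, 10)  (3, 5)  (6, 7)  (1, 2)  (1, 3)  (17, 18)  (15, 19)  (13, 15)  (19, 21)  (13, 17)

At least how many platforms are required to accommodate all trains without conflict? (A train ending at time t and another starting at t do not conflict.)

3

Count concurrent intervals with a sweep; the peak is the room count.
Events (time:±→running): 1:+→1 1:+→2 2:-→1 3:-→0 3:+→1 3:+→2 4:+→3 … peak 3.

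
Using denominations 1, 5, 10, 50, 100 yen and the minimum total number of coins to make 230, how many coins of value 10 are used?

230 = 2×100 + 3×10
Count of 10: 3

3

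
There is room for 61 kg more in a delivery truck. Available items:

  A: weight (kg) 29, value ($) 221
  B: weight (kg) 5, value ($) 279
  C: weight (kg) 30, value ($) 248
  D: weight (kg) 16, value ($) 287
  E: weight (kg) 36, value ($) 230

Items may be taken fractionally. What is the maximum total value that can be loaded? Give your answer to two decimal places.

890.21

Sort by value per unit weight and fill in that order.
Ratios (sorted): B 55.80, D 17.94, C 8.27, A 7.62, E 6.39
take B (5 @ 279); take D (16 @ 287); take C (30 @ 248); take 10/29 of A → 76.21. Capacity used 61/61.
Total value = 890.21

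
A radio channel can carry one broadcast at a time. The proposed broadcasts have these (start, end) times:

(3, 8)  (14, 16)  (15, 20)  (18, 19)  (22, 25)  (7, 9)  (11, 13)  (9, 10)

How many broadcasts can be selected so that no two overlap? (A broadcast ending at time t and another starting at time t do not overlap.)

6

Sorted by end: (3,8)  (7,9)  (9,10)  (11,13)  (14,16)  (18,19)  (15,20)  (22,25)
take (3,8); take (9,10); take (11,13); take (14,16); take (18,19); skip (15,20); take (22,25).
Selected 6 broadcasts.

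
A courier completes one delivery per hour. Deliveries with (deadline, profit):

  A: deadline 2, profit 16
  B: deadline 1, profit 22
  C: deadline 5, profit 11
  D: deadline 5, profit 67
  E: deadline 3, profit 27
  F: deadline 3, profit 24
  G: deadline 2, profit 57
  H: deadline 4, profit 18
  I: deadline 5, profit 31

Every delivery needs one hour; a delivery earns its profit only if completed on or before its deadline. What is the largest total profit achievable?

206

By profit: D(d5,67), G(d2,57), I(d5,31), E(d3,27), F(d3,24), B(d1,22), H(d4,18), A(d2,16), C(d5,11)
D→slot 5; G→slot 2; I→slot 4; E→slot 3; F→slot 1; B skipped; H skipped; A skipped; C skipped.
Profit = 24 + 57 + 27 + 31 + 67 = 206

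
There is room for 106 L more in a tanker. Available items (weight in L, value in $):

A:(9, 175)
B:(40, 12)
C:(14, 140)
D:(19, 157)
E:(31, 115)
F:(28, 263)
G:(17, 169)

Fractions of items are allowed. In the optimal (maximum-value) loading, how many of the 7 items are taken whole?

Ratios (sorted): A 19.44, C 10.00, G 9.94, F 9.39, D 8.26, E 3.71, B 0.30
take A (9 @ 175); take C (14 @ 140); take G (17 @ 169); take F (28 @ 263); take D (19 @ 157); take 19/31 of E → 70.48. Capacity used 106/106.
5 item(s) taken whole; one partial (take 19/31 of E).

5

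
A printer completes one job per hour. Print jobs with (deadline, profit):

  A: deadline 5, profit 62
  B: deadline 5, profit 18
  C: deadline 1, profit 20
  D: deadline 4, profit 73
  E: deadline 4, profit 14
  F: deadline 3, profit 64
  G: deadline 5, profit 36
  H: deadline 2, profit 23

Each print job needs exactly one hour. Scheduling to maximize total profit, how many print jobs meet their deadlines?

Take jobs in profit order; each goes to the latest open slot no later than its deadline.
Profit order: D=73 F=64 A=62 G=36 H=23 C=20 B=18 E=14
Assign: D→slot 4, F→slot 3, A→slot 5, G→slot 2, H→slot 1, C skipped, B skipped, E skipped.
Slots: [1:H] [2:G] [3:F] [4:D] [5:A]
5 of 8 scheduled.

5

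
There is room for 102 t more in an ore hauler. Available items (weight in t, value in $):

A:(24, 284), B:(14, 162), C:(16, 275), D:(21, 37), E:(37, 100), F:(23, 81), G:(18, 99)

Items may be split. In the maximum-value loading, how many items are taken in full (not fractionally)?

Order: C (275/16=17.19) > A (284/24=11.83) > B (162/14=11.57) > G (99/18=5.50) > F (81/23=3.52) > E (100/37=2.70) > D (37/21=1.76)
Fill: take C (16 @ 275) → take A (24 @ 284) → take B (14 @ 162) → take G (18 @ 99) → take F (23 @ 81) → take 7/37 of E → 18.92; 102/102 used.
5 item(s) taken whole; one partial (take 7/37 of E).

5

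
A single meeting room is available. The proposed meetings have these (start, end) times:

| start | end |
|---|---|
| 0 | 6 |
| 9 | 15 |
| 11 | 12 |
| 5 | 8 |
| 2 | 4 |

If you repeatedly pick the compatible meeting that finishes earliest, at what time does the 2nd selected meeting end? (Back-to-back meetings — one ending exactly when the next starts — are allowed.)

Sort by end time and greedily take each interval whose start is ≥ the last chosen end.
Sorted by end: (2,4)  (0,6)  (5,8)  (11,12)  (9,15)
take (2,4); skip (0,6); take (5,8); take (11,12).
Selected: (2,4) (5,8) (11,12)

8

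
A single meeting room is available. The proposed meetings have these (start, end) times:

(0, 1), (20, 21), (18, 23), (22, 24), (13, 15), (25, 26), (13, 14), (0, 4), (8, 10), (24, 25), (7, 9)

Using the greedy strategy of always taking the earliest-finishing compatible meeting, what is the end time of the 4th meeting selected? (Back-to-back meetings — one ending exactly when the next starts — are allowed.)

Order by finish time; keep every interval that doesn't clash with the previous kept one.
By end time: (0,1), (0,4), (7,9), (8,10), (13,14), (13,15), (20,21), (18,23), (22,24), (24,25), (25,26).
Pick (0,1); next start ≥ 1 → (7,9); next start ≥ 9 → (13,14); next start ≥ 14 → (20,21); next start ≥ 21 → (22,24); next start ≥ 24 → (24,25); next start ≥ 25 → (25,26).
Selected: (0,1) (7,9) (13,14) (20,21) (22,24) (24,25) (25,26)

21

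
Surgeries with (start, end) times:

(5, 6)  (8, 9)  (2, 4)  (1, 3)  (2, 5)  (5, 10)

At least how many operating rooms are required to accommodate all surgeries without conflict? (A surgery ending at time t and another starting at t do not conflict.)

3

Events (time:±→running): 1:+→1 2:+→2 2:+→3 … peak 3.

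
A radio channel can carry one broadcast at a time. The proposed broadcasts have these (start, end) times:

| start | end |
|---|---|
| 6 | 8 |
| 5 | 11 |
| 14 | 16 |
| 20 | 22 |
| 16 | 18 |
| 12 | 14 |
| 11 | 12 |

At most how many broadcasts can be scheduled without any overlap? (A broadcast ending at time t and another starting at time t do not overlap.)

Sort by end time and greedily take each interval whose start is ≥ the last chosen end.
Sorted by end: (6,8)  (5,11)  (11,12)  (12,14)  (14,16)  (16,18)  (20,22)
take (6,8); skip (5,11); take (11,12); take (12,14); take (14,16); take (16,18); take (20,22).
Selected 6 broadcasts.

6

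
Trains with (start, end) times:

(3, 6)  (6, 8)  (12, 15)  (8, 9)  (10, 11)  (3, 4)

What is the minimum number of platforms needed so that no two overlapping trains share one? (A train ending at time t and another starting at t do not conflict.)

2

The answer is the maximum number of intervals overlapping at any instant.
Events (time:±→running): 3:+→1 3:+→2 … peak 2.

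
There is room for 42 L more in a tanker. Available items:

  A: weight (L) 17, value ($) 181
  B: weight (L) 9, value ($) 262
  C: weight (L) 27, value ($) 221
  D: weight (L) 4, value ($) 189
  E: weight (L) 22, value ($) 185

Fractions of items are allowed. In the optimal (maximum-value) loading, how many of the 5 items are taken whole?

Order: D (189/4=47.25) > B (262/9=29.11) > A (181/17=10.65) > E (185/22=8.41) > C (221/27=8.19)
Fill: take D (4 @ 189) → take B (9 @ 262) → take A (17 @ 181) → take 12/22 of E → 100.91; 42/42 used.
3 item(s) taken whole; one partial (take 12/22 of E).

3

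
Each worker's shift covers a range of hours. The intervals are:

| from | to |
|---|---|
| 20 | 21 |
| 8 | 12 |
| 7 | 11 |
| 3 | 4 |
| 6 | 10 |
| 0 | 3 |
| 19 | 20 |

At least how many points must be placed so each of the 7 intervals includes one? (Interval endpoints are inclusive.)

Process intervals by earliest right end; each time one isn't hit yet, stab at its right endpoint.
Sorted: [0,3] [3,4] [6,10] [7,11] [8,12] [19,20] [20,21]
{[0,3],[3,4]} hit by 3; {[6,10],[7,11],[8,12]} hit by 10; {[19,20],[20,21]} hit by 20.
Points: 3, 10, 20 (3 total).

3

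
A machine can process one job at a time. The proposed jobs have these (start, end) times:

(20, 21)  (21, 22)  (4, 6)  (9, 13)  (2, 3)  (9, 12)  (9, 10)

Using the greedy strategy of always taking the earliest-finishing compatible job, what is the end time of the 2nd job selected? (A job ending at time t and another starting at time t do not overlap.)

6

By end time: (2,3), (4,6), (9,10), (9,12), (9,13), (20,21), (21,22).
Pick (2,3); next start ≥ 3 → (4,6); next start ≥ 6 → (9,10); next start ≥ 10 → (20,21); next start ≥ 21 → (21,22).
Selected: (2,3) (4,6) (9,10) (20,21) (21,22)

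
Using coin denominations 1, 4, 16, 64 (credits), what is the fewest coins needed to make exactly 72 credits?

Use the largest denomination that fits, subtract, and repeat.
72 − 1×64→8 − 2×4→0
Total coins = 1 + 2 = 3

3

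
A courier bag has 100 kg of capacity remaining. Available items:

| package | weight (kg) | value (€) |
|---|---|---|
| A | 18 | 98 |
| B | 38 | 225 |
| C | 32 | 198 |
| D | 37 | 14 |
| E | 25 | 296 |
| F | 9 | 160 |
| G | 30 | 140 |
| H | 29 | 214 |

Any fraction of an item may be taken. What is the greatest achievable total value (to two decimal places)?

Sort by value per unit weight and fill in that order.
Order: F (160/9=17.78) > E (296/25=11.84) > H (214/29=7.38) > C (198/32=6.19) > B (225/38=5.92) > A (98/18=5.44) > G (140/30=4.67) > D (14/37=0.38)
Fill: take F (9 @ 160) → take E (25 @ 296) → take H (29 @ 214) → take C (32 @ 198) → take 5/38 of B → 29.61; 100/100 used.
Total value = 897.61

897.61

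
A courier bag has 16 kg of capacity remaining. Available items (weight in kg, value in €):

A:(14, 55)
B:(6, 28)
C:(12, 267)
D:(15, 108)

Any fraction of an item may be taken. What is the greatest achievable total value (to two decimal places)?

Greedy by value/weight ratio, highest first.
Order: C (267/12=22.25) > D (108/15=7.20) > B (28/6=4.67) > A (55/14=3.93)
Fill: take C (12 @ 267) → take 4/15 of D → 28.80; 16/16 used.
Total value = 295.80

295.80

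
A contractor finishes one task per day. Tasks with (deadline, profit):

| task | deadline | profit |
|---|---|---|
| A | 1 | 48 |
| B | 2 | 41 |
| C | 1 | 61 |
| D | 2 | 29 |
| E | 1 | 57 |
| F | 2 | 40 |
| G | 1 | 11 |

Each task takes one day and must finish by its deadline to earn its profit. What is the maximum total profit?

By profit: C(d1,61), E(d1,57), A(d1,48), B(d2,41), F(d2,40), D(d2,29), G(d1,11)
C→slot 1; E skipped; A skipped; B→slot 2; F skipped; D skipped; G skipped.
Profit = 61 + 41 = 102

102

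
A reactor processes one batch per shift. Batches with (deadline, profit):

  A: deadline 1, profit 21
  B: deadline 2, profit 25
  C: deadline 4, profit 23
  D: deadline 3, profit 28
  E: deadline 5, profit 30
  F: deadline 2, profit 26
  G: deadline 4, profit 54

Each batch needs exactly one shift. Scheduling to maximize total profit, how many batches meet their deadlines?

5

Profit order: G=54 E=30 D=28 F=26 B=25 C=23 A=21
Assign: G→slot 4, E→slot 5, D→slot 3, F→slot 2, B→slot 1, C skipped, A skipped.
Slots: [1:B] [2:F] [3:D] [4:G] [5:E]
5 of 7 scheduled.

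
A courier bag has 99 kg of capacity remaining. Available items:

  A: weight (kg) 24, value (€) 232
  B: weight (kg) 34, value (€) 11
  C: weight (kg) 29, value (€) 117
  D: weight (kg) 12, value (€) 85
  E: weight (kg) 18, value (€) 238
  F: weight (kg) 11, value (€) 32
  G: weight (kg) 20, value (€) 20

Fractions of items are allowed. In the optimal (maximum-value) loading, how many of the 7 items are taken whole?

5

Ratios (sorted): E 13.22, A 9.67, D 7.08, C 4.03, F 2.91, G 1.00, B 0.32
take E (18 @ 238); take A (24 @ 232); take D (12 @ 85); take C (29 @ 117); take F (11 @ 32); take 5/20 of G → 5.00. Capacity used 99/99.
5 item(s) taken whole; one partial (take 5/20 of G).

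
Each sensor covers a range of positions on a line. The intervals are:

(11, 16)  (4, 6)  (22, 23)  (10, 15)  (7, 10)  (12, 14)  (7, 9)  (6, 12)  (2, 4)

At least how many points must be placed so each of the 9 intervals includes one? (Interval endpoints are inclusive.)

Sort by right endpoint; whenever an interval is uncovered, place a point at its right end.
Sorted: [2,4] [4,6] [7,9] [7,10] [6,12] [12,14] [10,15] [11,16] [22,23]
{[2,4],[4,6]} hit by 4; {[7,9],[7,10],[6,12]} hit by 9; {[12,14],[10,15],[11,16]} hit by 14; {[22,23]} hit by 23.
Points: 4, 9, 14, 23 (4 total).

4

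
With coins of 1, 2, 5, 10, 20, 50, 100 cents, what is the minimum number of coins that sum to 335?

335 − 3×100→35 − 1×20→15 − 1×10→5 − 1×5→0
Total coins = 3 + 1 + 1 + 1 = 6

6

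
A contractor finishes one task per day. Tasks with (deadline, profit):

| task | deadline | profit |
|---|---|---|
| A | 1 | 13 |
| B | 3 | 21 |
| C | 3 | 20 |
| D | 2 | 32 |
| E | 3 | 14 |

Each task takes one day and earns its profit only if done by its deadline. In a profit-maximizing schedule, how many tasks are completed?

Sort by profit descending; place each in the latest free slot ≤ its deadline.
Profit order: D=32 B=21 C=20 E=14 A=13
Assign: D→slot 2, B→slot 3, C→slot 1, E skipped, A skipped.
Slots: [1:C] [2:D] [3:B]
3 of 5 scheduled.

3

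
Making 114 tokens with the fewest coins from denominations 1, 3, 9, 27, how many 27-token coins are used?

4

114 − 4×27→6 − 2×3→0
Count of 27: 4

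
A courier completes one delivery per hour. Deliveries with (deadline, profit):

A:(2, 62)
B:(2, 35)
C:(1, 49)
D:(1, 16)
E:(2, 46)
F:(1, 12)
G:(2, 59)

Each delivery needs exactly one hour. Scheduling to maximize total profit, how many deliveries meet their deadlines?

By profit: A(d2,62), G(d2,59), C(d1,49), E(d2,46), B(d2,35), D(d1,16), F(d1,12)
A→slot 2; G→slot 1; C skipped; E skipped; B skipped; D skipped; F skipped.
2 of 7 scheduled.

2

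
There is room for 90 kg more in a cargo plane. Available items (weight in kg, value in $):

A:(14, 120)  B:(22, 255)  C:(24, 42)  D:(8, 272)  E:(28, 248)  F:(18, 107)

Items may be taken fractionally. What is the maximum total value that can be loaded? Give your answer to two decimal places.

Greedy by value/weight ratio, highest first.
Order: D (272/8=34.00) > B (255/22=11.59) > E (248/28=8.86) > A (120/14=8.57) > F (107/18=5.94) > C (42/24=1.75)
Fill: take D (8 @ 272) → take B (22 @ 255) → take E (28 @ 248) → take A (14 @ 120) → take F (18 @ 107); 90/90 used.
Total value = 1002.00

1002.00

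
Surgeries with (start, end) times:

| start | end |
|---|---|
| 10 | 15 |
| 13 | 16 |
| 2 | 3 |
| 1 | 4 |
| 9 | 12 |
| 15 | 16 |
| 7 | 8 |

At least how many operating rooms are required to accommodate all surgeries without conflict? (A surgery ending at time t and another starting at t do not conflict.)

Count concurrent intervals with a sweep; the peak is the room count.
Events (time:±→running): 1:+→1 2:+→2 … peak 2.

2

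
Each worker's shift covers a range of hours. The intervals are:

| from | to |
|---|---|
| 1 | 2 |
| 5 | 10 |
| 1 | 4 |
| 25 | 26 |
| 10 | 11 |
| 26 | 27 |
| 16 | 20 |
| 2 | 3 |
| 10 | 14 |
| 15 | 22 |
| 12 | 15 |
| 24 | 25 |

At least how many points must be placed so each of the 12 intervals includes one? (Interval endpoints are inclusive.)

Sorted: [1,2] [2,3] [1,4] [5,10] [10,11] [10,14] [12,15] [16,20] [15,22] [24,25] [25,26] [26,27]
{[1,2],[2,3],[1,4]} hit by 2; {[5,10],[10,11],[10,14]} hit by 10; {[12,15]} hit by 15; {[16,20],[15,22]} hit by 20; {[24,25],[25,26]} hit by 25; {[26,27]} hit by 27.
Points: 2, 10, 15, 20, 25, 27 (6 total).

6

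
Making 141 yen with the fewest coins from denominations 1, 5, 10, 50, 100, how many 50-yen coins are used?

0

141 = 1×100 + 4×10 + 1×1
Count of 50: 0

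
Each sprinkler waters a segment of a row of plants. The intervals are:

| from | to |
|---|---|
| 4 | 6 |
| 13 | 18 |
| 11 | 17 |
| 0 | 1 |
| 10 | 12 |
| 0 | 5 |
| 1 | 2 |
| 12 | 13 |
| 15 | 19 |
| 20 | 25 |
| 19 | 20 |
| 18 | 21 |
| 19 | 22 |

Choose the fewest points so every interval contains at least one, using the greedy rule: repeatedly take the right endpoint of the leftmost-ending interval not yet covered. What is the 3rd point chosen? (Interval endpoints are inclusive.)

Sorted: [0,1] [1,2] [0,5] [4,6] [10,12] [12,13] [11,17] [13,18] [15,19] [19,20] [18,21] [19,22] [20,25]
{[0,1],[1,2],[0,5]} hit by 1; {[4,6]} hit by 6; {[10,12],[12,13],[11,17]} hit by 12; {[13,18],[15,19]} hit by 18; {[19,20],[18,21],[19,22],[20,25]} hit by 20.
Points: 1, 6, 12, 18, 20 (5 total).

12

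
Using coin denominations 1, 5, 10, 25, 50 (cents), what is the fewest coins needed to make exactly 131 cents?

131 − 2×50→31 − 1×25→6 − 1×5→1 − 1×1→0
Total coins = 2 + 1 + 1 + 1 = 5

5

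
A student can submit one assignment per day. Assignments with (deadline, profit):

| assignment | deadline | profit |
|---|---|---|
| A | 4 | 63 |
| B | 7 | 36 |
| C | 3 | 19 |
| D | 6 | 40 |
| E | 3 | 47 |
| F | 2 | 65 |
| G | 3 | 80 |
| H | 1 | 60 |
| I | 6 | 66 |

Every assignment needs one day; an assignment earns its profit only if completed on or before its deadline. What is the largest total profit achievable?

Sort by profit descending; place each in the latest free slot ≤ its deadline.
By profit: G(d3,80), I(d6,66), F(d2,65), A(d4,63), H(d1,60), E(d3,47), D(d6,40), B(d7,36), C(d3,19)
G→slot 3; I→slot 6; F→slot 2; A→slot 4; H→slot 1; E skipped; D→slot 5; B→slot 7; C skipped.
Profit = 60 + 65 + 80 + 63 + 40 + 66 + 36 = 410

410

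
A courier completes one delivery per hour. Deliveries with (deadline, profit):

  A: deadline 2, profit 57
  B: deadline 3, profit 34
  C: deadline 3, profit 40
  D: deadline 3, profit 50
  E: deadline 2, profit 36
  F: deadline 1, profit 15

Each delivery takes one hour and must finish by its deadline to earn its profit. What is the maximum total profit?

Profit order: A=57 D=50 C=40 E=36 B=34 F=15
Assign: A→slot 2, D→slot 3, C→slot 1, E skipped, B skipped, F skipped.
Slots: [1:C] [2:A] [3:D]
Profit = 40 + 57 + 50 = 147

147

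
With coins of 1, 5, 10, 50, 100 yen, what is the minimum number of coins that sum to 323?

Greedy: take as many of the largest coin as possible, then repeat with the remainder.
323 − 3×100→23 − 2×10→3 − 3×1→0
Total coins = 3 + 2 + 3 = 8

8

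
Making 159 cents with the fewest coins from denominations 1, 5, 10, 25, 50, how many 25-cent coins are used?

Use the largest denomination that fits, subtract, and repeat.
159 = 3×50 + 1×5 + 4×1
Count of 25: 0

0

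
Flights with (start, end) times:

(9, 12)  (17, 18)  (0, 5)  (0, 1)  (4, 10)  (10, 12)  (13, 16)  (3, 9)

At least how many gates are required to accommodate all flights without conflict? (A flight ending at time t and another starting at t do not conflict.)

3

starts: [0, 0, 3, 4, 9, 10, 13, 17]
ends:   [1, 5, 9, 10, 12, 12, 16, 18]
s0→1 s0→2 e1→1 s3→2 s4→3  — peak 3.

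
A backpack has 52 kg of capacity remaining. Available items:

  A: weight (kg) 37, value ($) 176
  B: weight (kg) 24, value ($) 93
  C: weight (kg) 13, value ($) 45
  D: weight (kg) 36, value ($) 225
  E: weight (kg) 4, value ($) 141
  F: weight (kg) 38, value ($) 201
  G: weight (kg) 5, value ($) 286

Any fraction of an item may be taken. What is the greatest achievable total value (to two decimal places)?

689.03

Order: G (286/5=57.20) > E (141/4=35.25) > D (225/36=6.25) > F (201/38=5.29) > A (176/37=4.76) > B (93/24=3.88) > C (45/13=3.46)
Fill: take G (5 @ 286) → take E (4 @ 141) → take D (36 @ 225) → take 7/38 of F → 37.03; 52/52 used.
Total value = 689.03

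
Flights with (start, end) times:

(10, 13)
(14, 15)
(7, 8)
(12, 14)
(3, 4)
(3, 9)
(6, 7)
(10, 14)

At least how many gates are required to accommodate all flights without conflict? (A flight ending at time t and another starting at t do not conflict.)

3

starts: [3, 3, 6, 7, 10, 10, 12, 14]
ends:   [4, 7, 8, 9, 13, 14, 14, 15]
s3→1 s3→2 e4→1 s6→2 e7→1 s7→2 e8→1 e9→0 s10→1 s10→2 s12→3  — peak 3.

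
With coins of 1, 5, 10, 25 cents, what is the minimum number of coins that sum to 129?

9

129 = 5×25 + 4×1
Total coins = 5 + 4 = 9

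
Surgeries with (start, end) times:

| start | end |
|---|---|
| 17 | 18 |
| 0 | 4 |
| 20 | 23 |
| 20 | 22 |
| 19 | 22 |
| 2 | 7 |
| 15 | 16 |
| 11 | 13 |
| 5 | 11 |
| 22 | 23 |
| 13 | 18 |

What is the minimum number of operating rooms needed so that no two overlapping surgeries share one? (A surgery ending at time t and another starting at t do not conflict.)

3

The answer is the maximum number of intervals overlapping at any instant.
Events (time:±→running): 0:+→1 2:+→2 4:-→1 5:+→2 7:-→1 11:-→0 11:+→1 13:-→0 13:+→1 15:+→2 16:-→1 17:+→2 18:-→1 18:-→0 19:+→1 20:+→2 20:+→3 … peak 3.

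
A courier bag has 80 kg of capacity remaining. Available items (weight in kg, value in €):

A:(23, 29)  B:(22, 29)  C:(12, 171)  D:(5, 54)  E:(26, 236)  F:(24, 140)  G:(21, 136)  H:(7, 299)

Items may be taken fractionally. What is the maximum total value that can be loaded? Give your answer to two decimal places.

Ratios (sorted): H 42.71, C 14.25, D 10.80, E 9.08, G 6.48, F 5.83, B 1.32, A 1.26
take H (7 @ 299); take C (12 @ 171); take D (5 @ 54); take E (26 @ 236); take G (21 @ 136); take 9/24 of F → 52.50. Capacity used 80/80.
Total value = 948.50

948.50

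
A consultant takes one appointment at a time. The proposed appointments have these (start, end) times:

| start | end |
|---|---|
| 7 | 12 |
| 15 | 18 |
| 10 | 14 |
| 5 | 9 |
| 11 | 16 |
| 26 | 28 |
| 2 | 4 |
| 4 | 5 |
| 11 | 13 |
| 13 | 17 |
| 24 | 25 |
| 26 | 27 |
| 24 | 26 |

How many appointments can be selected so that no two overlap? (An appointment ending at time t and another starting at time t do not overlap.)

7

Sorted by end: (2,4)  (4,5)  (5,9)  (7,12)  (11,13)  (10,14)  (11,16)  (13,17)  (15,18)  (24,25)  (24,26)  (26,27)  (26,28)
take (2,4); take (4,5); take (5,9); take (11,13); take (13,17); take (24,25); skip (24,26); take (26,27).
Selected 7 appointments.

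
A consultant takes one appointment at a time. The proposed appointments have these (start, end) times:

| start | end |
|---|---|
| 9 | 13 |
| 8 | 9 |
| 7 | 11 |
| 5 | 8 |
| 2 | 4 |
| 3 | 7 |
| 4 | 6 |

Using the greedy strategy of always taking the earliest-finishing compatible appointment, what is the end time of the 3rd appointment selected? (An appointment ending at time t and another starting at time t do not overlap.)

9

Sort by end time and greedily take each interval whose start is ≥ the last chosen end.
By end time: (2,4), (4,6), (3,7), (5,8), (8,9), (7,11), (9,13).
Pick (2,4); next start ≥ 4 → (4,6); next start ≥ 6 → (8,9); next start ≥ 9 → (9,13).
Selected: (2,4) (4,6) (8,9) (9,13)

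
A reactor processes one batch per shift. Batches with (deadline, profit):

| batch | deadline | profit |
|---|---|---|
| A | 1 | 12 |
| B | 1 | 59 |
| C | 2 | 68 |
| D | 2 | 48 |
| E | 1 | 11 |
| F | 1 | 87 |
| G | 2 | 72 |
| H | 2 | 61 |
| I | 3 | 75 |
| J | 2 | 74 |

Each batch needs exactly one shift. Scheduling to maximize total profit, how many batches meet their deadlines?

Sort by profit descending; place each in the latest free slot ≤ its deadline.
By profit: F(d1,87), I(d3,75), J(d2,74), G(d2,72), C(d2,68), H(d2,61), B(d1,59), D(d2,48), A(d1,12), E(d1,11)
F→slot 1; I→slot 3; J→slot 2; G skipped; C skipped; H skipped; B skipped; D skipped; A skipped; E skipped.
3 of 10 scheduled.

3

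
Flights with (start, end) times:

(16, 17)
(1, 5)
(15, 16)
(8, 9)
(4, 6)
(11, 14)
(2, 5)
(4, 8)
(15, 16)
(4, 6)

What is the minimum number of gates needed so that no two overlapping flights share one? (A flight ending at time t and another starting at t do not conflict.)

5

Events (time:±→running): 1:+→1 2:+→2 4:+→3 4:+→4 4:+→5 … peak 5.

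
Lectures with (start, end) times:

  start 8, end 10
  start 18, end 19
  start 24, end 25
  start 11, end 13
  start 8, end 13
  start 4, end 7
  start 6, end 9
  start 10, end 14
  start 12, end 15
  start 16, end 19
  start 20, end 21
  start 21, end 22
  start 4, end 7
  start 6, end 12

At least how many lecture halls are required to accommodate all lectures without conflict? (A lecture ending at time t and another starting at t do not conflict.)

The answer is the maximum number of intervals overlapping at any instant.
Events (time:±→running): 4:+→1 4:+→2 6:+→3 6:+→4 … peak 4.

4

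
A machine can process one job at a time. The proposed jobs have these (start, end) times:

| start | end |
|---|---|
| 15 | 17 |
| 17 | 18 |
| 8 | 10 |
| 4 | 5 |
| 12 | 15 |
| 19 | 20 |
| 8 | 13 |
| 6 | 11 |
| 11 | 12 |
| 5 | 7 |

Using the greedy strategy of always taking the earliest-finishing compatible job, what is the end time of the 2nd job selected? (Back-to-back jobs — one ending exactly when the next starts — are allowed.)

7

Sorted by end: (4,5)  (5,7)  (8,10)  (6,11)  (11,12)  (8,13)  (12,15)  (15,17)  (17,18)  (19,20)
take (4,5); take (5,7); take (8,10); skip (6,11); take (11,12); take (12,15); take (15,17); take (17,18); take (19,20).
Selected: (4,5) (5,7) (8,10) (11,12) (12,15) (15,17) (17,18) (19,20)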